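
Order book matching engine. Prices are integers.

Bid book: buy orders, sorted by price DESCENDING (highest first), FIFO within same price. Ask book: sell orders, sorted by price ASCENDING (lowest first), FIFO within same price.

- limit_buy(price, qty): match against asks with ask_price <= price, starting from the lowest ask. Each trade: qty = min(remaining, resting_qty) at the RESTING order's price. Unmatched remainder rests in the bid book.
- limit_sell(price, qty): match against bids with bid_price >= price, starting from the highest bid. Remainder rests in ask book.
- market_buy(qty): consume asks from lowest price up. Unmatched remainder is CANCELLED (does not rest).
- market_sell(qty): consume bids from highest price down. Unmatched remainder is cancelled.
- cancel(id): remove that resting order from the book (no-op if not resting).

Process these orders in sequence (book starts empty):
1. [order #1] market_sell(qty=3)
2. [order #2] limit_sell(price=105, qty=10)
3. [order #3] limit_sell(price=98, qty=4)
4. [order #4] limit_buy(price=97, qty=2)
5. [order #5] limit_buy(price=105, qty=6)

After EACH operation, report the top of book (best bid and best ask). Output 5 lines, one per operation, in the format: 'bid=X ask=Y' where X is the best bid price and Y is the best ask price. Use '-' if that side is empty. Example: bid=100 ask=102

After op 1 [order #1] market_sell(qty=3): fills=none; bids=[-] asks=[-]
After op 2 [order #2] limit_sell(price=105, qty=10): fills=none; bids=[-] asks=[#2:10@105]
After op 3 [order #3] limit_sell(price=98, qty=4): fills=none; bids=[-] asks=[#3:4@98 #2:10@105]
After op 4 [order #4] limit_buy(price=97, qty=2): fills=none; bids=[#4:2@97] asks=[#3:4@98 #2:10@105]
After op 5 [order #5] limit_buy(price=105, qty=6): fills=#5x#3:4@98 #5x#2:2@105; bids=[#4:2@97] asks=[#2:8@105]

Answer: bid=- ask=-
bid=- ask=105
bid=- ask=98
bid=97 ask=98
bid=97 ask=105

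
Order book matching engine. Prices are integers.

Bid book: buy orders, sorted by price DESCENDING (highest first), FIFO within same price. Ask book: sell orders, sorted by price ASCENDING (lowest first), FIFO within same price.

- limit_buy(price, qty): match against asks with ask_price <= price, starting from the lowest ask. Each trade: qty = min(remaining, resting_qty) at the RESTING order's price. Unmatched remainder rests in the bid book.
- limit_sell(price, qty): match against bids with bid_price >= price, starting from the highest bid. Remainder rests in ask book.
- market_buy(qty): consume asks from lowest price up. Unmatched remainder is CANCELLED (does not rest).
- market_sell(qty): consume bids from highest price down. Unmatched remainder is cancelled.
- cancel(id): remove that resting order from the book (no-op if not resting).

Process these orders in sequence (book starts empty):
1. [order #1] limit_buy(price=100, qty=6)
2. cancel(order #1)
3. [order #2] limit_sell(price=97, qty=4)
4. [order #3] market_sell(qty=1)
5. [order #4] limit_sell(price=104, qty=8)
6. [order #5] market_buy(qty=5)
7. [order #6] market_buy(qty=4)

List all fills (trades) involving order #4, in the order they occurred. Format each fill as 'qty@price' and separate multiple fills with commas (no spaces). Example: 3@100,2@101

Answer: 1@104,4@104

Derivation:
After op 1 [order #1] limit_buy(price=100, qty=6): fills=none; bids=[#1:6@100] asks=[-]
After op 2 cancel(order #1): fills=none; bids=[-] asks=[-]
After op 3 [order #2] limit_sell(price=97, qty=4): fills=none; bids=[-] asks=[#2:4@97]
After op 4 [order #3] market_sell(qty=1): fills=none; bids=[-] asks=[#2:4@97]
After op 5 [order #4] limit_sell(price=104, qty=8): fills=none; bids=[-] asks=[#2:4@97 #4:8@104]
After op 6 [order #5] market_buy(qty=5): fills=#5x#2:4@97 #5x#4:1@104; bids=[-] asks=[#4:7@104]
After op 7 [order #6] market_buy(qty=4): fills=#6x#4:4@104; bids=[-] asks=[#4:3@104]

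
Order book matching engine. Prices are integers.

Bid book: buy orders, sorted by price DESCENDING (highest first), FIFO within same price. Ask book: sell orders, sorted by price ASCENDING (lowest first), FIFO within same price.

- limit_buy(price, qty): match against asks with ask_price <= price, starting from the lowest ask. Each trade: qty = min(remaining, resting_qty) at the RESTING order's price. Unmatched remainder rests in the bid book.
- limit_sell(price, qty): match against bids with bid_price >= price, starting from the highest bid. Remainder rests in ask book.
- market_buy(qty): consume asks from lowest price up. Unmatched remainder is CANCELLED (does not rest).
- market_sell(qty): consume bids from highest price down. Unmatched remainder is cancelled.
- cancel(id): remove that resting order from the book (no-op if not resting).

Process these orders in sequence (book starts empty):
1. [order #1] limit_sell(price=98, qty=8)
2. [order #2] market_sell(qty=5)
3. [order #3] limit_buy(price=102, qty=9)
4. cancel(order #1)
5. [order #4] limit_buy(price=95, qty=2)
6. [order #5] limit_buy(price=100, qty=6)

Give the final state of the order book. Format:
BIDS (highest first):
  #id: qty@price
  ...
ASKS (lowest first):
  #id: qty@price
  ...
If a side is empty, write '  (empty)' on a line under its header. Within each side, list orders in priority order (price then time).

Answer: BIDS (highest first):
  #3: 1@102
  #5: 6@100
  #4: 2@95
ASKS (lowest first):
  (empty)

Derivation:
After op 1 [order #1] limit_sell(price=98, qty=8): fills=none; bids=[-] asks=[#1:8@98]
After op 2 [order #2] market_sell(qty=5): fills=none; bids=[-] asks=[#1:8@98]
After op 3 [order #3] limit_buy(price=102, qty=9): fills=#3x#1:8@98; bids=[#3:1@102] asks=[-]
After op 4 cancel(order #1): fills=none; bids=[#3:1@102] asks=[-]
After op 5 [order #4] limit_buy(price=95, qty=2): fills=none; bids=[#3:1@102 #4:2@95] asks=[-]
After op 6 [order #5] limit_buy(price=100, qty=6): fills=none; bids=[#3:1@102 #5:6@100 #4:2@95] asks=[-]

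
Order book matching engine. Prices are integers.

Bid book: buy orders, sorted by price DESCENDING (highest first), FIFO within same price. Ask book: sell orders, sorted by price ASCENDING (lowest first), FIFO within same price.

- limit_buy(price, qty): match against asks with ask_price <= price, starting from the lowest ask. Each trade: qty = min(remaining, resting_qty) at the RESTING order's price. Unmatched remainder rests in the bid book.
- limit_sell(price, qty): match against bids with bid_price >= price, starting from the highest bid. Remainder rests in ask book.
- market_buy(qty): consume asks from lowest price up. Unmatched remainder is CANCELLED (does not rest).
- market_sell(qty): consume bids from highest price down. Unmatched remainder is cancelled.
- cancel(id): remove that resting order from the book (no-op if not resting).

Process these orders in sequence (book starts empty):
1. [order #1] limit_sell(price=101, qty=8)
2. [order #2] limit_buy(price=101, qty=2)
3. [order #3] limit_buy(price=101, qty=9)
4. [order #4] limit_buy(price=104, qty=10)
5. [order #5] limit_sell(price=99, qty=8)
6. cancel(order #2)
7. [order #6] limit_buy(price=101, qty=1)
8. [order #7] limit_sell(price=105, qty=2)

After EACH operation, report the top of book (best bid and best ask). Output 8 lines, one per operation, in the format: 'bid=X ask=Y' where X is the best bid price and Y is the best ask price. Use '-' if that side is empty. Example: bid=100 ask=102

Answer: bid=- ask=101
bid=- ask=101
bid=101 ask=-
bid=104 ask=-
bid=104 ask=-
bid=104 ask=-
bid=104 ask=-
bid=104 ask=105

Derivation:
After op 1 [order #1] limit_sell(price=101, qty=8): fills=none; bids=[-] asks=[#1:8@101]
After op 2 [order #2] limit_buy(price=101, qty=2): fills=#2x#1:2@101; bids=[-] asks=[#1:6@101]
After op 3 [order #3] limit_buy(price=101, qty=9): fills=#3x#1:6@101; bids=[#3:3@101] asks=[-]
After op 4 [order #4] limit_buy(price=104, qty=10): fills=none; bids=[#4:10@104 #3:3@101] asks=[-]
After op 5 [order #5] limit_sell(price=99, qty=8): fills=#4x#5:8@104; bids=[#4:2@104 #3:3@101] asks=[-]
After op 6 cancel(order #2): fills=none; bids=[#4:2@104 #3:3@101] asks=[-]
After op 7 [order #6] limit_buy(price=101, qty=1): fills=none; bids=[#4:2@104 #3:3@101 #6:1@101] asks=[-]
After op 8 [order #7] limit_sell(price=105, qty=2): fills=none; bids=[#4:2@104 #3:3@101 #6:1@101] asks=[#7:2@105]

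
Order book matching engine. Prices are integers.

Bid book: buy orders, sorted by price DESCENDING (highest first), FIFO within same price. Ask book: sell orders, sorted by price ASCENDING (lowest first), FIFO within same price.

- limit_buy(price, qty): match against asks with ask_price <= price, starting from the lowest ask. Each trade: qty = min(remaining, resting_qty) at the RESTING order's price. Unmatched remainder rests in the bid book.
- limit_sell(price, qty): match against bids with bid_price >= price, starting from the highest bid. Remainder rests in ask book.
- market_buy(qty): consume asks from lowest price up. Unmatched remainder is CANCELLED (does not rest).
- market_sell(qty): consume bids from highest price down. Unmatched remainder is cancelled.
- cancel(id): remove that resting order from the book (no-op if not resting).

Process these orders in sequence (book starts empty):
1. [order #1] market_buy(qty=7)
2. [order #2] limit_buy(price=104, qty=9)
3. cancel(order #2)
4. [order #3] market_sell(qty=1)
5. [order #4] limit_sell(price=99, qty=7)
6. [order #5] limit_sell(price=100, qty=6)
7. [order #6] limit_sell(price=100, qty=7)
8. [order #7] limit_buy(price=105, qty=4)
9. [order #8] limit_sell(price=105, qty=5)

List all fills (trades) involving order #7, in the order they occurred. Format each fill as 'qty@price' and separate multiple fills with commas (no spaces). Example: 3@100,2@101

After op 1 [order #1] market_buy(qty=7): fills=none; bids=[-] asks=[-]
After op 2 [order #2] limit_buy(price=104, qty=9): fills=none; bids=[#2:9@104] asks=[-]
After op 3 cancel(order #2): fills=none; bids=[-] asks=[-]
After op 4 [order #3] market_sell(qty=1): fills=none; bids=[-] asks=[-]
After op 5 [order #4] limit_sell(price=99, qty=7): fills=none; bids=[-] asks=[#4:7@99]
After op 6 [order #5] limit_sell(price=100, qty=6): fills=none; bids=[-] asks=[#4:7@99 #5:6@100]
After op 7 [order #6] limit_sell(price=100, qty=7): fills=none; bids=[-] asks=[#4:7@99 #5:6@100 #6:7@100]
After op 8 [order #7] limit_buy(price=105, qty=4): fills=#7x#4:4@99; bids=[-] asks=[#4:3@99 #5:6@100 #6:7@100]
After op 9 [order #8] limit_sell(price=105, qty=5): fills=none; bids=[-] asks=[#4:3@99 #5:6@100 #6:7@100 #8:5@105]

Answer: 4@99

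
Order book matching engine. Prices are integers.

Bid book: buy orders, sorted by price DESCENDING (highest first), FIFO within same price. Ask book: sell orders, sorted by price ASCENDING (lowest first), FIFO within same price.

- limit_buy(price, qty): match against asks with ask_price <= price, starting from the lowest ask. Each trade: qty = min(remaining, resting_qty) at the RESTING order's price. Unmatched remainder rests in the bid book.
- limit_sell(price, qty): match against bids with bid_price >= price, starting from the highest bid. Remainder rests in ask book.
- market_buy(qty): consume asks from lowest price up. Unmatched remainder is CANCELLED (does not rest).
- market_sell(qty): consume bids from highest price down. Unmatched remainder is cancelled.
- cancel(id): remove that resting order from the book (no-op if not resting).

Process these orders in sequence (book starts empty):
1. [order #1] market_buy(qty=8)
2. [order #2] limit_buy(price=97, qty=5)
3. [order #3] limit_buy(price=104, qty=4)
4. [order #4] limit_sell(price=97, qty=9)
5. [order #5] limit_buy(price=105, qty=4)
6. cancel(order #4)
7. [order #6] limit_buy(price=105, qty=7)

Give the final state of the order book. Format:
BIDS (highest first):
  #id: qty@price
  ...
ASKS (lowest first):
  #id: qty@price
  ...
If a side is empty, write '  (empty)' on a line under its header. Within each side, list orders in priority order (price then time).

Answer: BIDS (highest first):
  #5: 4@105
  #6: 7@105
ASKS (lowest first):
  (empty)

Derivation:
After op 1 [order #1] market_buy(qty=8): fills=none; bids=[-] asks=[-]
After op 2 [order #2] limit_buy(price=97, qty=5): fills=none; bids=[#2:5@97] asks=[-]
After op 3 [order #3] limit_buy(price=104, qty=4): fills=none; bids=[#3:4@104 #2:5@97] asks=[-]
After op 4 [order #4] limit_sell(price=97, qty=9): fills=#3x#4:4@104 #2x#4:5@97; bids=[-] asks=[-]
After op 5 [order #5] limit_buy(price=105, qty=4): fills=none; bids=[#5:4@105] asks=[-]
After op 6 cancel(order #4): fills=none; bids=[#5:4@105] asks=[-]
After op 7 [order #6] limit_buy(price=105, qty=7): fills=none; bids=[#5:4@105 #6:7@105] asks=[-]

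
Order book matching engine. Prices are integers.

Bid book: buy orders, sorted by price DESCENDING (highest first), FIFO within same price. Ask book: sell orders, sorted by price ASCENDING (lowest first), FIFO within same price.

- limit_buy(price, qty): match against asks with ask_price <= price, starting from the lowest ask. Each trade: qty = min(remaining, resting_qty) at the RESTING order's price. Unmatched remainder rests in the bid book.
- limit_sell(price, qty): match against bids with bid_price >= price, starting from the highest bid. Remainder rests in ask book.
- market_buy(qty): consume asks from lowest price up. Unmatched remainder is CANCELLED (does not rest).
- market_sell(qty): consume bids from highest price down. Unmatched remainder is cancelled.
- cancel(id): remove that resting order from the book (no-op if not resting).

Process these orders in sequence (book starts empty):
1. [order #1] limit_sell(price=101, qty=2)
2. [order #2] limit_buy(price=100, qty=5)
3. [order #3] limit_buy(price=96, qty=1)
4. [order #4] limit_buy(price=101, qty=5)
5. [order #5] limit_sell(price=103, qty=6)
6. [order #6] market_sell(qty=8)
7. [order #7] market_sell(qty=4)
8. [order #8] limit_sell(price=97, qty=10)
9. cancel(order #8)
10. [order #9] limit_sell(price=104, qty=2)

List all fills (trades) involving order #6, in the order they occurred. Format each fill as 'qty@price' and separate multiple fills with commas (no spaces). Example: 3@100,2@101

Answer: 3@101,5@100

Derivation:
After op 1 [order #1] limit_sell(price=101, qty=2): fills=none; bids=[-] asks=[#1:2@101]
After op 2 [order #2] limit_buy(price=100, qty=5): fills=none; bids=[#2:5@100] asks=[#1:2@101]
After op 3 [order #3] limit_buy(price=96, qty=1): fills=none; bids=[#2:5@100 #3:1@96] asks=[#1:2@101]
After op 4 [order #4] limit_buy(price=101, qty=5): fills=#4x#1:2@101; bids=[#4:3@101 #2:5@100 #3:1@96] asks=[-]
After op 5 [order #5] limit_sell(price=103, qty=6): fills=none; bids=[#4:3@101 #2:5@100 #3:1@96] asks=[#5:6@103]
After op 6 [order #6] market_sell(qty=8): fills=#4x#6:3@101 #2x#6:5@100; bids=[#3:1@96] asks=[#5:6@103]
After op 7 [order #7] market_sell(qty=4): fills=#3x#7:1@96; bids=[-] asks=[#5:6@103]
After op 8 [order #8] limit_sell(price=97, qty=10): fills=none; bids=[-] asks=[#8:10@97 #5:6@103]
After op 9 cancel(order #8): fills=none; bids=[-] asks=[#5:6@103]
After op 10 [order #9] limit_sell(price=104, qty=2): fills=none; bids=[-] asks=[#5:6@103 #9:2@104]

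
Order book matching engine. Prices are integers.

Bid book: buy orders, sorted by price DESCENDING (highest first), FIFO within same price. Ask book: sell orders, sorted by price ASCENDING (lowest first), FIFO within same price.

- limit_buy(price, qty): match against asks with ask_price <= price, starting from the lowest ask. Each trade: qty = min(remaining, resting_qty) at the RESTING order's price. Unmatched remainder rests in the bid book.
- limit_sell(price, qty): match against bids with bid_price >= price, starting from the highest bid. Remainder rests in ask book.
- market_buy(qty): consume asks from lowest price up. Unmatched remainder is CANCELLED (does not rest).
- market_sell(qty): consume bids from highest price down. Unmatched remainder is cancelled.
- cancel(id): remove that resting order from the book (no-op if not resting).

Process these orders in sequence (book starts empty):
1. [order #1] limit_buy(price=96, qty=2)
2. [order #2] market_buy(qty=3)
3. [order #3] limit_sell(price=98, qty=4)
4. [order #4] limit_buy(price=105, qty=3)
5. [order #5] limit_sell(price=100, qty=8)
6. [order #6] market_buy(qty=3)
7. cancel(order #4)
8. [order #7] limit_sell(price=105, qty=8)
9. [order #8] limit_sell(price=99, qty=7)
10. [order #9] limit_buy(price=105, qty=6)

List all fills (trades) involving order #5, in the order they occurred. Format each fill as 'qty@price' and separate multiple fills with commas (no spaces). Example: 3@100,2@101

After op 1 [order #1] limit_buy(price=96, qty=2): fills=none; bids=[#1:2@96] asks=[-]
After op 2 [order #2] market_buy(qty=3): fills=none; bids=[#1:2@96] asks=[-]
After op 3 [order #3] limit_sell(price=98, qty=4): fills=none; bids=[#1:2@96] asks=[#3:4@98]
After op 4 [order #4] limit_buy(price=105, qty=3): fills=#4x#3:3@98; bids=[#1:2@96] asks=[#3:1@98]
After op 5 [order #5] limit_sell(price=100, qty=8): fills=none; bids=[#1:2@96] asks=[#3:1@98 #5:8@100]
After op 6 [order #6] market_buy(qty=3): fills=#6x#3:1@98 #6x#5:2@100; bids=[#1:2@96] asks=[#5:6@100]
After op 7 cancel(order #4): fills=none; bids=[#1:2@96] asks=[#5:6@100]
After op 8 [order #7] limit_sell(price=105, qty=8): fills=none; bids=[#1:2@96] asks=[#5:6@100 #7:8@105]
After op 9 [order #8] limit_sell(price=99, qty=7): fills=none; bids=[#1:2@96] asks=[#8:7@99 #5:6@100 #7:8@105]
After op 10 [order #9] limit_buy(price=105, qty=6): fills=#9x#8:6@99; bids=[#1:2@96] asks=[#8:1@99 #5:6@100 #7:8@105]

Answer: 2@100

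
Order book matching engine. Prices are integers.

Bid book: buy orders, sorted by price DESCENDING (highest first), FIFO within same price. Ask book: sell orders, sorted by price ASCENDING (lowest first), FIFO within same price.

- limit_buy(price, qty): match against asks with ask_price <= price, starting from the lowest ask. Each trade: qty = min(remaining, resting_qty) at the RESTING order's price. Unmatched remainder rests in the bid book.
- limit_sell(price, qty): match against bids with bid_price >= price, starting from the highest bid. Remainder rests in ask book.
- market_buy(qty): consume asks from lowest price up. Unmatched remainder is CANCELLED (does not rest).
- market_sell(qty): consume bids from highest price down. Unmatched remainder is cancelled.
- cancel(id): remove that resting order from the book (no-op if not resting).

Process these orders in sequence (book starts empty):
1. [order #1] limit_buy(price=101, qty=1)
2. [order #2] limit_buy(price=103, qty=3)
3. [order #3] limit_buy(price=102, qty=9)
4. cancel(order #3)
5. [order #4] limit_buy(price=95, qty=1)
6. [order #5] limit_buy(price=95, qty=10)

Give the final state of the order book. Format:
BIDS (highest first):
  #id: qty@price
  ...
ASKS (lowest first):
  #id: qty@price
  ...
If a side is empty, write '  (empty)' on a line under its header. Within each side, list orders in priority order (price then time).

After op 1 [order #1] limit_buy(price=101, qty=1): fills=none; bids=[#1:1@101] asks=[-]
After op 2 [order #2] limit_buy(price=103, qty=3): fills=none; bids=[#2:3@103 #1:1@101] asks=[-]
After op 3 [order #3] limit_buy(price=102, qty=9): fills=none; bids=[#2:3@103 #3:9@102 #1:1@101] asks=[-]
After op 4 cancel(order #3): fills=none; bids=[#2:3@103 #1:1@101] asks=[-]
After op 5 [order #4] limit_buy(price=95, qty=1): fills=none; bids=[#2:3@103 #1:1@101 #4:1@95] asks=[-]
After op 6 [order #5] limit_buy(price=95, qty=10): fills=none; bids=[#2:3@103 #1:1@101 #4:1@95 #5:10@95] asks=[-]

Answer: BIDS (highest first):
  #2: 3@103
  #1: 1@101
  #4: 1@95
  #5: 10@95
ASKS (lowest first):
  (empty)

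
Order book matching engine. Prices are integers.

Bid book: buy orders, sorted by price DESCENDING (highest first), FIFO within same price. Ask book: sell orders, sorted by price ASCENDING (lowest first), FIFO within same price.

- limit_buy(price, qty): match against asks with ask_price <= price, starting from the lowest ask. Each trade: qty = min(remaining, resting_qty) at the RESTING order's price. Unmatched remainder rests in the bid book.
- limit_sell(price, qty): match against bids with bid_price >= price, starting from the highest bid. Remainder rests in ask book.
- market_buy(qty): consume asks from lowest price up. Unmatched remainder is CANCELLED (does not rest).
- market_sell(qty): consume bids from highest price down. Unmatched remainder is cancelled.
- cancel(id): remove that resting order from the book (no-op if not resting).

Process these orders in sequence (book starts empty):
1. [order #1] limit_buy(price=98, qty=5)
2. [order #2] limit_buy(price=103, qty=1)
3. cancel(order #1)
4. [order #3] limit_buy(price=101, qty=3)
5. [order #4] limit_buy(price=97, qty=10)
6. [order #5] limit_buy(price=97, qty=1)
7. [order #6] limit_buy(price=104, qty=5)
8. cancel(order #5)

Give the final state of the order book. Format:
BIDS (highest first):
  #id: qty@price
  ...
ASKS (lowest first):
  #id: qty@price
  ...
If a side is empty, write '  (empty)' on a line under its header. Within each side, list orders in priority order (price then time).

Answer: BIDS (highest first):
  #6: 5@104
  #2: 1@103
  #3: 3@101
  #4: 10@97
ASKS (lowest first):
  (empty)

Derivation:
After op 1 [order #1] limit_buy(price=98, qty=5): fills=none; bids=[#1:5@98] asks=[-]
After op 2 [order #2] limit_buy(price=103, qty=1): fills=none; bids=[#2:1@103 #1:5@98] asks=[-]
After op 3 cancel(order #1): fills=none; bids=[#2:1@103] asks=[-]
After op 4 [order #3] limit_buy(price=101, qty=3): fills=none; bids=[#2:1@103 #3:3@101] asks=[-]
After op 5 [order #4] limit_buy(price=97, qty=10): fills=none; bids=[#2:1@103 #3:3@101 #4:10@97] asks=[-]
After op 6 [order #5] limit_buy(price=97, qty=1): fills=none; bids=[#2:1@103 #3:3@101 #4:10@97 #5:1@97] asks=[-]
After op 7 [order #6] limit_buy(price=104, qty=5): fills=none; bids=[#6:5@104 #2:1@103 #3:3@101 #4:10@97 #5:1@97] asks=[-]
After op 8 cancel(order #5): fills=none; bids=[#6:5@104 #2:1@103 #3:3@101 #4:10@97] asks=[-]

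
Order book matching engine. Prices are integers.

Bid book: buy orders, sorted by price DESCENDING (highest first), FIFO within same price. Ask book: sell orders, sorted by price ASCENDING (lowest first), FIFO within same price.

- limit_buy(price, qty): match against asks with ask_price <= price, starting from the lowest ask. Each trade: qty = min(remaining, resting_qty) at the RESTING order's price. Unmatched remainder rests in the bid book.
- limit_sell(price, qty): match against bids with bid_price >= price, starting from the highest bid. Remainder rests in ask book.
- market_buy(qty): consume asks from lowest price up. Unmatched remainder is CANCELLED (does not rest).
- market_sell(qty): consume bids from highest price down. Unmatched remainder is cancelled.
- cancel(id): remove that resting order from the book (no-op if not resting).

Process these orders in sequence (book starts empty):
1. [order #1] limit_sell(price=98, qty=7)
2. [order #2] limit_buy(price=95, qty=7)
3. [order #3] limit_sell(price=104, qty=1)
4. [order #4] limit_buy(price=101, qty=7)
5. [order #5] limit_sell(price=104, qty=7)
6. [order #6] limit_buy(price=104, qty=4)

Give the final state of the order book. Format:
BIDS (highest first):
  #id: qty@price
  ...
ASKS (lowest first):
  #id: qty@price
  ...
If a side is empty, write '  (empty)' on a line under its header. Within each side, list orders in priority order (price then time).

After op 1 [order #1] limit_sell(price=98, qty=7): fills=none; bids=[-] asks=[#1:7@98]
After op 2 [order #2] limit_buy(price=95, qty=7): fills=none; bids=[#2:7@95] asks=[#1:7@98]
After op 3 [order #3] limit_sell(price=104, qty=1): fills=none; bids=[#2:7@95] asks=[#1:7@98 #3:1@104]
After op 4 [order #4] limit_buy(price=101, qty=7): fills=#4x#1:7@98; bids=[#2:7@95] asks=[#3:1@104]
After op 5 [order #5] limit_sell(price=104, qty=7): fills=none; bids=[#2:7@95] asks=[#3:1@104 #5:7@104]
After op 6 [order #6] limit_buy(price=104, qty=4): fills=#6x#3:1@104 #6x#5:3@104; bids=[#2:7@95] asks=[#5:4@104]

Answer: BIDS (highest first):
  #2: 7@95
ASKS (lowest first):
  #5: 4@104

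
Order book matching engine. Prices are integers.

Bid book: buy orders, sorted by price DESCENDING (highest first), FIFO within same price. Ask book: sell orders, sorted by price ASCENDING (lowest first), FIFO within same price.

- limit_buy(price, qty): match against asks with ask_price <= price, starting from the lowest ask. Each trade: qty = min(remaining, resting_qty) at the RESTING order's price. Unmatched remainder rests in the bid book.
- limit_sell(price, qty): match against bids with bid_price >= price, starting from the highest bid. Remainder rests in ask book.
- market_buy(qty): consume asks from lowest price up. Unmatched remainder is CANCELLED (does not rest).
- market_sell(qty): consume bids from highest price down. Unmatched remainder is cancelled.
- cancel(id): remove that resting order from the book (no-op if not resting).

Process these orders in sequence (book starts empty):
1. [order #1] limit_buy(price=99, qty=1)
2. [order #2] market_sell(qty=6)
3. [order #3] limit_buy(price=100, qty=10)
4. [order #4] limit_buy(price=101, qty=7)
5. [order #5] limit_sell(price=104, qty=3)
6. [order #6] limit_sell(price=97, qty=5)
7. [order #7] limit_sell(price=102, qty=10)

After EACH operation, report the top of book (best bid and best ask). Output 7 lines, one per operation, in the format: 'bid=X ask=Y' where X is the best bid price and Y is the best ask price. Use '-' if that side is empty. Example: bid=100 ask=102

After op 1 [order #1] limit_buy(price=99, qty=1): fills=none; bids=[#1:1@99] asks=[-]
After op 2 [order #2] market_sell(qty=6): fills=#1x#2:1@99; bids=[-] asks=[-]
After op 3 [order #3] limit_buy(price=100, qty=10): fills=none; bids=[#3:10@100] asks=[-]
After op 4 [order #4] limit_buy(price=101, qty=7): fills=none; bids=[#4:7@101 #3:10@100] asks=[-]
After op 5 [order #5] limit_sell(price=104, qty=3): fills=none; bids=[#4:7@101 #3:10@100] asks=[#5:3@104]
After op 6 [order #6] limit_sell(price=97, qty=5): fills=#4x#6:5@101; bids=[#4:2@101 #3:10@100] asks=[#5:3@104]
After op 7 [order #7] limit_sell(price=102, qty=10): fills=none; bids=[#4:2@101 #3:10@100] asks=[#7:10@102 #5:3@104]

Answer: bid=99 ask=-
bid=- ask=-
bid=100 ask=-
bid=101 ask=-
bid=101 ask=104
bid=101 ask=104
bid=101 ask=102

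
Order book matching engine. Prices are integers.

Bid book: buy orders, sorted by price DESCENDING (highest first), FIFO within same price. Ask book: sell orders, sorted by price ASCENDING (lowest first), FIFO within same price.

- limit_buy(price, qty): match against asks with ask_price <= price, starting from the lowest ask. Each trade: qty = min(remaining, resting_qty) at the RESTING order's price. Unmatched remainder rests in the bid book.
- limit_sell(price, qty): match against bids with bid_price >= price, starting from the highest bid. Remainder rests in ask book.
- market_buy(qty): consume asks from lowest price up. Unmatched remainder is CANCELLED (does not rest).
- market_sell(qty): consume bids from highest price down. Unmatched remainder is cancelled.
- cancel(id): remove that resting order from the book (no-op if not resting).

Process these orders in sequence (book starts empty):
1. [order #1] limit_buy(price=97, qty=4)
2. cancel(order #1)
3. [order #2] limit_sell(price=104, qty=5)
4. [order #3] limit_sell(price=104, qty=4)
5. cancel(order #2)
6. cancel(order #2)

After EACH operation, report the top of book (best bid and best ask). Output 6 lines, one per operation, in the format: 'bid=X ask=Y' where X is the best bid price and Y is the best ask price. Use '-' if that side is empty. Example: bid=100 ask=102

After op 1 [order #1] limit_buy(price=97, qty=4): fills=none; bids=[#1:4@97] asks=[-]
After op 2 cancel(order #1): fills=none; bids=[-] asks=[-]
After op 3 [order #2] limit_sell(price=104, qty=5): fills=none; bids=[-] asks=[#2:5@104]
After op 4 [order #3] limit_sell(price=104, qty=4): fills=none; bids=[-] asks=[#2:5@104 #3:4@104]
After op 5 cancel(order #2): fills=none; bids=[-] asks=[#3:4@104]
After op 6 cancel(order #2): fills=none; bids=[-] asks=[#3:4@104]

Answer: bid=97 ask=-
bid=- ask=-
bid=- ask=104
bid=- ask=104
bid=- ask=104
bid=- ask=104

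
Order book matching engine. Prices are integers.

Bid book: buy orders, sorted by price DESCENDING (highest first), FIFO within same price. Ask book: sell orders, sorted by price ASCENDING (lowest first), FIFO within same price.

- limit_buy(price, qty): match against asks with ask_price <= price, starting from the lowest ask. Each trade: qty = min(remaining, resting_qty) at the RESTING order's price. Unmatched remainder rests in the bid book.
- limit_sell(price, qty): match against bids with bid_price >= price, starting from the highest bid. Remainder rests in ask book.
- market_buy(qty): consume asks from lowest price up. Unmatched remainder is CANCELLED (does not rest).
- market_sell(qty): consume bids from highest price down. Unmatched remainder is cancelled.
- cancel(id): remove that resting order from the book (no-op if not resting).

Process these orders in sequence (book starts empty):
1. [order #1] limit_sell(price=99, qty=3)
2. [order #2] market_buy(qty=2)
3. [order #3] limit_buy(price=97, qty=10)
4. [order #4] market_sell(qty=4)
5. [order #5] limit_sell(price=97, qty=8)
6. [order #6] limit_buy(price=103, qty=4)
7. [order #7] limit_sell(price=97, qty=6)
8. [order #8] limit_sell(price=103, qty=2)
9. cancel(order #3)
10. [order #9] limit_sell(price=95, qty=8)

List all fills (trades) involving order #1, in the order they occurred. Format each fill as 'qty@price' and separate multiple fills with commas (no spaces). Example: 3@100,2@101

Answer: 2@99,1@99

Derivation:
After op 1 [order #1] limit_sell(price=99, qty=3): fills=none; bids=[-] asks=[#1:3@99]
After op 2 [order #2] market_buy(qty=2): fills=#2x#1:2@99; bids=[-] asks=[#1:1@99]
After op 3 [order #3] limit_buy(price=97, qty=10): fills=none; bids=[#3:10@97] asks=[#1:1@99]
After op 4 [order #4] market_sell(qty=4): fills=#3x#4:4@97; bids=[#3:6@97] asks=[#1:1@99]
After op 5 [order #5] limit_sell(price=97, qty=8): fills=#3x#5:6@97; bids=[-] asks=[#5:2@97 #1:1@99]
After op 6 [order #6] limit_buy(price=103, qty=4): fills=#6x#5:2@97 #6x#1:1@99; bids=[#6:1@103] asks=[-]
After op 7 [order #7] limit_sell(price=97, qty=6): fills=#6x#7:1@103; bids=[-] asks=[#7:5@97]
After op 8 [order #8] limit_sell(price=103, qty=2): fills=none; bids=[-] asks=[#7:5@97 #8:2@103]
After op 9 cancel(order #3): fills=none; bids=[-] asks=[#7:5@97 #8:2@103]
After op 10 [order #9] limit_sell(price=95, qty=8): fills=none; bids=[-] asks=[#9:8@95 #7:5@97 #8:2@103]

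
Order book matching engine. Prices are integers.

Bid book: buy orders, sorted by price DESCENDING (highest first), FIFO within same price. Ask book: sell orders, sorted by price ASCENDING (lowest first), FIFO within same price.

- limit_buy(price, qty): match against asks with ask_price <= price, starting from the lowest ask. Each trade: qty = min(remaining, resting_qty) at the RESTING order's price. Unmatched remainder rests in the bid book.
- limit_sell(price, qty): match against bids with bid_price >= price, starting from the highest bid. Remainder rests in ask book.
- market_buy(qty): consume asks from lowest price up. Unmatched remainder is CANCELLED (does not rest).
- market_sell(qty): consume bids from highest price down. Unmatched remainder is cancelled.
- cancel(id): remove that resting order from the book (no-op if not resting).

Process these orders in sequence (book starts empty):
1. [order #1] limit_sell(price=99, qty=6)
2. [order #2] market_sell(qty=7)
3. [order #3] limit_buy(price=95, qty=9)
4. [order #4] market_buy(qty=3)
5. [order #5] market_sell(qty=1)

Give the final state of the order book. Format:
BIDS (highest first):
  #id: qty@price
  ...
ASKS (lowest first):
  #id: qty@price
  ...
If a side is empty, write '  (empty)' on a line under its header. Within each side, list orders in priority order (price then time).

Answer: BIDS (highest first):
  #3: 8@95
ASKS (lowest first):
  #1: 3@99

Derivation:
After op 1 [order #1] limit_sell(price=99, qty=6): fills=none; bids=[-] asks=[#1:6@99]
After op 2 [order #2] market_sell(qty=7): fills=none; bids=[-] asks=[#1:6@99]
After op 3 [order #3] limit_buy(price=95, qty=9): fills=none; bids=[#3:9@95] asks=[#1:6@99]
After op 4 [order #4] market_buy(qty=3): fills=#4x#1:3@99; bids=[#3:9@95] asks=[#1:3@99]
After op 5 [order #5] market_sell(qty=1): fills=#3x#5:1@95; bids=[#3:8@95] asks=[#1:3@99]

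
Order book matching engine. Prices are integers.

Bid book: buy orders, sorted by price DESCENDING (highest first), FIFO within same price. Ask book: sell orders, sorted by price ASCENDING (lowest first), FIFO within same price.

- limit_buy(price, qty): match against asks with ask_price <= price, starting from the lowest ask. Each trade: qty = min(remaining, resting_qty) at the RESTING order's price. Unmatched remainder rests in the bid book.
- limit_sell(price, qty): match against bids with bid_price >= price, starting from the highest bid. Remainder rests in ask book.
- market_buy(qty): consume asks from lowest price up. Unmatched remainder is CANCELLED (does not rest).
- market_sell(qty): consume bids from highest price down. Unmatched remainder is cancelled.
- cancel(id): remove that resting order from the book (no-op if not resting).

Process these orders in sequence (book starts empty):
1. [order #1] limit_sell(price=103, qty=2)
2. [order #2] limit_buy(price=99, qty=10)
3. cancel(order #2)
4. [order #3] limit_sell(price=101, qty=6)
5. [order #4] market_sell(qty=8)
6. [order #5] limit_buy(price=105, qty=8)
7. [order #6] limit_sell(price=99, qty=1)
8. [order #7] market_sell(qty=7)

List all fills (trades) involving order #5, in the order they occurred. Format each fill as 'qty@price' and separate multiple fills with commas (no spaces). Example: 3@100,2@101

After op 1 [order #1] limit_sell(price=103, qty=2): fills=none; bids=[-] asks=[#1:2@103]
After op 2 [order #2] limit_buy(price=99, qty=10): fills=none; bids=[#2:10@99] asks=[#1:2@103]
After op 3 cancel(order #2): fills=none; bids=[-] asks=[#1:2@103]
After op 4 [order #3] limit_sell(price=101, qty=6): fills=none; bids=[-] asks=[#3:6@101 #1:2@103]
After op 5 [order #4] market_sell(qty=8): fills=none; bids=[-] asks=[#3:6@101 #1:2@103]
After op 6 [order #5] limit_buy(price=105, qty=8): fills=#5x#3:6@101 #5x#1:2@103; bids=[-] asks=[-]
After op 7 [order #6] limit_sell(price=99, qty=1): fills=none; bids=[-] asks=[#6:1@99]
After op 8 [order #7] market_sell(qty=7): fills=none; bids=[-] asks=[#6:1@99]

Answer: 6@101,2@103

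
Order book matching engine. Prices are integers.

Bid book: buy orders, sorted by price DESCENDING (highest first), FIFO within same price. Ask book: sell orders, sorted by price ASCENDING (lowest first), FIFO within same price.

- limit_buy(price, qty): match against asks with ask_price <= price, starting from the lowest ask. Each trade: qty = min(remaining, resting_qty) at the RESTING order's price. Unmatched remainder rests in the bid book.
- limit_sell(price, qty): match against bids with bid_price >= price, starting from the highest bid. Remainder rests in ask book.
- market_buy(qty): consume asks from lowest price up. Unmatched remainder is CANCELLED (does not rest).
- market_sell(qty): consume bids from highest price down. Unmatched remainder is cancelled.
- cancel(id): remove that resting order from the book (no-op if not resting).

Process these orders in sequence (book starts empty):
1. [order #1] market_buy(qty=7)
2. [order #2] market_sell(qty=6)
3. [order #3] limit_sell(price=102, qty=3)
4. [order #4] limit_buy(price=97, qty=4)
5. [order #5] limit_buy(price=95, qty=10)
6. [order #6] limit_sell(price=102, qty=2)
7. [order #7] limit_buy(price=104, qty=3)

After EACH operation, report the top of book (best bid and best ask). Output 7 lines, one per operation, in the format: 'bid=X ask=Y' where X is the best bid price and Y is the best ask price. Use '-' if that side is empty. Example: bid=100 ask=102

Answer: bid=- ask=-
bid=- ask=-
bid=- ask=102
bid=97 ask=102
bid=97 ask=102
bid=97 ask=102
bid=97 ask=102

Derivation:
After op 1 [order #1] market_buy(qty=7): fills=none; bids=[-] asks=[-]
After op 2 [order #2] market_sell(qty=6): fills=none; bids=[-] asks=[-]
After op 3 [order #3] limit_sell(price=102, qty=3): fills=none; bids=[-] asks=[#3:3@102]
After op 4 [order #4] limit_buy(price=97, qty=4): fills=none; bids=[#4:4@97] asks=[#3:3@102]
After op 5 [order #5] limit_buy(price=95, qty=10): fills=none; bids=[#4:4@97 #5:10@95] asks=[#3:3@102]
After op 6 [order #6] limit_sell(price=102, qty=2): fills=none; bids=[#4:4@97 #5:10@95] asks=[#3:3@102 #6:2@102]
After op 7 [order #7] limit_buy(price=104, qty=3): fills=#7x#3:3@102; bids=[#4:4@97 #5:10@95] asks=[#6:2@102]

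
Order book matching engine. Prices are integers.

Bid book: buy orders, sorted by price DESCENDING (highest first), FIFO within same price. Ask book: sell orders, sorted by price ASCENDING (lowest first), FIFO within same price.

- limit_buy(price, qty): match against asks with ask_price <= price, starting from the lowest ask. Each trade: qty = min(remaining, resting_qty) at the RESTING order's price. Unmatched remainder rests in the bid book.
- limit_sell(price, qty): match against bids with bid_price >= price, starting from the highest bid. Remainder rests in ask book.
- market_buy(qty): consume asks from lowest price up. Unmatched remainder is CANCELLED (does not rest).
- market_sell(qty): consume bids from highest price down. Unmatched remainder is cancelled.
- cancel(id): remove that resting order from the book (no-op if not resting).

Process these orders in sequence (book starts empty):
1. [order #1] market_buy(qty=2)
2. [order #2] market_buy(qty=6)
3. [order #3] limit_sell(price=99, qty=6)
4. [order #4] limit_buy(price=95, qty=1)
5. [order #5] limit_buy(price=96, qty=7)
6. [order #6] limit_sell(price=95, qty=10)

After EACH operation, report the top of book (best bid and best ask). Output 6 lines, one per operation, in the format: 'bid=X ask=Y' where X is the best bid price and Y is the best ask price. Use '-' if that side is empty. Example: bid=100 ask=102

After op 1 [order #1] market_buy(qty=2): fills=none; bids=[-] asks=[-]
After op 2 [order #2] market_buy(qty=6): fills=none; bids=[-] asks=[-]
After op 3 [order #3] limit_sell(price=99, qty=6): fills=none; bids=[-] asks=[#3:6@99]
After op 4 [order #4] limit_buy(price=95, qty=1): fills=none; bids=[#4:1@95] asks=[#3:6@99]
After op 5 [order #5] limit_buy(price=96, qty=7): fills=none; bids=[#5:7@96 #4:1@95] asks=[#3:6@99]
After op 6 [order #6] limit_sell(price=95, qty=10): fills=#5x#6:7@96 #4x#6:1@95; bids=[-] asks=[#6:2@95 #3:6@99]

Answer: bid=- ask=-
bid=- ask=-
bid=- ask=99
bid=95 ask=99
bid=96 ask=99
bid=- ask=95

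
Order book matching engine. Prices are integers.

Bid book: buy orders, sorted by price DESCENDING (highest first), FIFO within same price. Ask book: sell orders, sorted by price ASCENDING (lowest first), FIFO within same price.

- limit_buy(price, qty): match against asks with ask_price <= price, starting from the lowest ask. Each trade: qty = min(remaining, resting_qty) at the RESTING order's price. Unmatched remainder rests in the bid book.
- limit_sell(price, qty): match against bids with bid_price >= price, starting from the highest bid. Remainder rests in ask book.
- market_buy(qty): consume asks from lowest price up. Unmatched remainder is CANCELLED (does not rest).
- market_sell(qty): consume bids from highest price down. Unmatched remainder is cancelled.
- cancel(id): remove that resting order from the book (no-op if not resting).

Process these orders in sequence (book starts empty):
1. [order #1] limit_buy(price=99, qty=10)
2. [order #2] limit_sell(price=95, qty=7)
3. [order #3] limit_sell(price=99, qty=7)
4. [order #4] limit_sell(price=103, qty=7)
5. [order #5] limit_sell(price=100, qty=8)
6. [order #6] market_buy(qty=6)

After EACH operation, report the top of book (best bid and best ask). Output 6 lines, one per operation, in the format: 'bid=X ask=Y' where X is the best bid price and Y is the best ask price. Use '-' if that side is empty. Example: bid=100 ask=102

After op 1 [order #1] limit_buy(price=99, qty=10): fills=none; bids=[#1:10@99] asks=[-]
After op 2 [order #2] limit_sell(price=95, qty=7): fills=#1x#2:7@99; bids=[#1:3@99] asks=[-]
After op 3 [order #3] limit_sell(price=99, qty=7): fills=#1x#3:3@99; bids=[-] asks=[#3:4@99]
After op 4 [order #4] limit_sell(price=103, qty=7): fills=none; bids=[-] asks=[#3:4@99 #4:7@103]
After op 5 [order #5] limit_sell(price=100, qty=8): fills=none; bids=[-] asks=[#3:4@99 #5:8@100 #4:7@103]
After op 6 [order #6] market_buy(qty=6): fills=#6x#3:4@99 #6x#5:2@100; bids=[-] asks=[#5:6@100 #4:7@103]

Answer: bid=99 ask=-
bid=99 ask=-
bid=- ask=99
bid=- ask=99
bid=- ask=99
bid=- ask=100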